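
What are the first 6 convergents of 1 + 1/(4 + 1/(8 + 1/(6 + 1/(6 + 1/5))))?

1/1, 5/4, 41/33, 251/202, 1547/1245, 7986/6427

Using the convergent recurrence p_i = a_i*p_{i-1} + p_{i-2}, q_i = a_i*q_{i-1} + q_{i-2} with p_{-2}=0, p_{-1}=1, q_{-2}=1, q_{-1}=0:
  i=0: a_0=1, p_0 = 1*1 + 0 = 1, q_0 = 1*0 + 1 = 1.
  i=1: a_1=4, p_1 = 4*1 + 1 = 5, q_1 = 4*1 + 0 = 4.
  i=2: a_2=8, p_2 = 8*5 + 1 = 41, q_2 = 8*4 + 1 = 33.
  i=3: a_3=6, p_3 = 6*41 + 5 = 251, q_3 = 6*33 + 4 = 202.
  i=4: a_4=6, p_4 = 6*251 + 41 = 1547, q_4 = 6*202 + 33 = 1245.
  i=5: a_5=5, p_5 = 5*1547 + 251 = 7986, q_5 = 5*1245 + 202 = 6427.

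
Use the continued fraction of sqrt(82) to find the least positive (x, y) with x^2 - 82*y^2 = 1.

(x, y) = (163, 18)

First expand sqrt(82) as a continued fraction. With x_i = (sqrt(82) + m_i)/d_i and (m_0, d_0) = (0, 1): a_0 = floor(sqrt(82)) = 9, since 9^2 = 81 <= 82 < 100 = 10^2.
Iterate m_{i+1} = d_i*a_i - m_i, d_{i+1} = (82 - m_{i+1}^2)/d_i, a_{i+1} = floor((a_0 + m_{i+1})/d_{i+1}):
  m_1 = 1*9 - 0 = 9, d_1 = (82 - 9^2)/1 = 1/1 = 1, a_1 = floor((9 + 9)/1) = 18.
  m_2 = 1*18 - 9 = 9, d_2 = (82 - 9^2)/1 = 1/1 = 1: (m_2, d_2) = (m_1, d_1) = (9, 1), so from here the quotient a_1 repeats; the period length is 1.
So sqrt(82) = [9; (18)] with period length k = 1.
k is odd, so (p_{k-1}, q_{k-1}) only solves x^2 - 82y^2 = -1 and the fundamental solution of x^2 - 82y^2 = 1 is (p_{2k-1}, q_{2k-1}) = (p_1, q_1); compute convergents through index 1, running through the period twice.
Convergents (p_i = a_i*p_{i-1} + p_{i-2}, q_i = a_i*q_{i-1} + q_{i-2} with p_{-2}=0, p_{-1}=1, q_{-2}=1, q_{-1}=0):
  i=0: a_0=9, p_0 = 9*1 + 0 = 9, q_0 = 9*0 + 1 = 1.
  i=1: a_1=18, p_1 = 18*9 + 1 = 163, q_1 = 18*1 + 0 = 18.
Indeed p_0^2 - 82*q_0^2 = 81 - 82 = -1, not +1.
Check: 163^2 - 82*18^2 = 26569 - 26568 = 1, so (x, y) = (163, 18) solves the equation, and by the theorem it is the least positive solution.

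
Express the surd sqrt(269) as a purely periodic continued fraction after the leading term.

[16; (2, 2, 32)]

Write x_i = (sqrt(269) + m_i)/d_i with (m_0, d_0) = (0, 1). a_0 = floor(sqrt(269)) = 16, since 16^2 = 256 <= 269 < 289 = 17^2.
Iterate m_{i+1} = d_i*a_i - m_i, d_{i+1} = (269 - m_{i+1}^2)/d_i, a_{i+1} = floor((a_0 + m_{i+1})/d_{i+1}):
  m_1 = 1*16 - 0 = 16, d_1 = (269 - 16^2)/1 = 13/1 = 13, a_1 = floor((16 + 16)/13) = 2.
  m_2 = 13*2 - 16 = 10, d_2 = (269 - 10^2)/13 = 169/13 = 13, a_2 = floor((16 + 10)/13) = 2.
  m_3 = 13*2 - 10 = 16, d_3 = (269 - 16^2)/13 = 13/13 = 1, a_3 = floor((16 + 16)/1) = 32.
  m_4 = 1*32 - 16 = 16, d_4 = (269 - 16^2)/1 = 13/1 = 13: (m_4, d_4) = (m_1, d_1) = (16, 13), so from here the quotients repeat a_1, ..., a_3; the period length is 3.
Hence the expansion of sqrt(269) is a_0 = 16 followed by the repeating block 2, 2, 32 (period 3).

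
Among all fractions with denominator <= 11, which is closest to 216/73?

Expand x = 216/73 as a continued fraction with the Euclidean algorithm:
  216 = 2*73 + 70, so a_0 = 2.
  73 = 1*70 + 3, so a_1 = 1.
  70 = 23*3 + 1, so a_2 = 23.
  3 = 3*1 + 0, so a_3 = 3.
so x = [2; 1, 23, 3].
Convergents (p_i = a_i*p_{i-1} + p_{i-2}, q_i = a_i*q_{i-1} + q_{i-2} with p_{-2}=0, p_{-1}=1, q_{-2}=1, q_{-1}=0), until the denominator exceeds 11:
  i=0: a_0=2, p_0 = 2*1 + 0 = 2, q_0 = 2*0 + 1 = 1.
  i=1: a_1=1, p_1 = 1*2 + 1 = 3, q_1 = 1*1 + 0 = 1.
  i=2: a_2=23, p_2 = 23*3 + 2 = 71, q_2 = 23*1 + 1 = 24.
q_2 = 24 > 11, so the last convergent with denominator <= 11 is p_1/q_1 = 3/1.
The closest fraction with denominator <= 11 is either p_1/q_1 or the intermediate fraction (k*p_1 + p_0)/(k*q_1 + q_0) with the largest k >= 1 whose denominator stays <= 11; these approach x as k grows, and every other convergent or intermediate fraction in range is farther away.
Largest k: floor((11 - q_0)/q_1) = floor((11 - 1)/1) = 10.
That gives (10*3 + 2)/(10*1 + 1) = 32/11.
Compare the errors: |x - 3/1| = |216*1 - 3*73|/(73*1) = 3/73, and |x - 32/11| = |216*11 - 32*73|/(73*11) = 40/803.
Cross-multiplying, 3*803 = 2409 < 2920 = 40*73, so 3/73 is smaller: the convergent 3/1 is closer to x than 32/11.

3/1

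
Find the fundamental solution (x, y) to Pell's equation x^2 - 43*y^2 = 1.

(x, y) = (3482, 531)

First expand sqrt(43) as a continued fraction. With x_i = (sqrt(43) + m_i)/d_i and (m_0, d_0) = (0, 1): a_0 = floor(sqrt(43)) = 6, since 6^2 = 36 <= 43 < 49 = 7^2.
Iterate m_{i+1} = d_i*a_i - m_i, d_{i+1} = (43 - m_{i+1}^2)/d_i, a_{i+1} = floor((a_0 + m_{i+1})/d_{i+1}):
  m_1 = 1*6 - 0 = 6, d_1 = (43 - 6^2)/1 = 7/1 = 7, a_1 = floor((6 + 6)/7) = 1.
  m_2 = 7*1 - 6 = 1, d_2 = (43 - 1^2)/7 = 42/7 = 6, a_2 = floor((6 + 1)/6) = 1.
  m_3 = 6*1 - 1 = 5, d_3 = (43 - 5^2)/6 = 18/6 = 3, a_3 = floor((6 + 5)/3) = 3.
  m_4 = 3*3 - 5 = 4, d_4 = (43 - 4^2)/3 = 27/3 = 9, a_4 = floor((6 + 4)/9) = 1.
  m_5 = 9*1 - 4 = 5, d_5 = (43 - 5^2)/9 = 18/9 = 2, a_5 = floor((6 + 5)/2) = 5.
  m_6 = 2*5 - 5 = 5, d_6 = (43 - 5^2)/2 = 18/2 = 9, a_6 = floor((6 + 5)/9) = 1.
  m_7 = 9*1 - 5 = 4, d_7 = (43 - 4^2)/9 = 27/9 = 3, a_7 = floor((6 + 4)/3) = 3.
  m_8 = 3*3 - 4 = 5, d_8 = (43 - 5^2)/3 = 18/3 = 6, a_8 = floor((6 + 5)/6) = 1.
  m_9 = 6*1 - 5 = 1, d_9 = (43 - 1^2)/6 = 42/6 = 7, a_9 = floor((6 + 1)/7) = 1.
  m_10 = 7*1 - 1 = 6, d_10 = (43 - 6^2)/7 = 7/7 = 1, a_10 = floor((6 + 6)/1) = 12.
  m_11 = 1*12 - 6 = 6, d_11 = (43 - 6^2)/1 = 7/1 = 7: (m_11, d_11) = (m_1, d_1) = (6, 7), so from here the quotients repeat a_1, ..., a_10; the period length is 10.
So sqrt(43) = [6; (1, 1, 3, 1, 5, 1, 3, 1, 1, 12)] with period length k = 10.
k is even, so the fundamental solution of x^2 - 43y^2 = 1 is (p_{k-1}, q_{k-1}) = (p_9, q_9); compute convergents through index 9.
Convergents (p_i = a_i*p_{i-1} + p_{i-2}, q_i = a_i*q_{i-1} + q_{i-2} with p_{-2}=0, p_{-1}=1, q_{-2}=1, q_{-1}=0):
  i=0: a_0=6, p_0 = 6*1 + 0 = 6, q_0 = 6*0 + 1 = 1.
  i=1: a_1=1, p_1 = 1*6 + 1 = 7, q_1 = 1*1 + 0 = 1.
  i=2: a_2=1, p_2 = 1*7 + 6 = 13, q_2 = 1*1 + 1 = 2.
  i=3: a_3=3, p_3 = 3*13 + 7 = 46, q_3 = 3*2 + 1 = 7.
  i=4: a_4=1, p_4 = 1*46 + 13 = 59, q_4 = 1*7 + 2 = 9.
  i=5: a_5=5, p_5 = 5*59 + 46 = 341, q_5 = 5*9 + 7 = 52.
  i=6: a_6=1, p_6 = 1*341 + 59 = 400, q_6 = 1*52 + 9 = 61.
  i=7: a_7=3, p_7 = 3*400 + 341 = 1541, q_7 = 3*61 + 52 = 235.
  i=8: a_8=1, p_8 = 1*1541 + 400 = 1941, q_8 = 1*235 + 61 = 296.
  i=9: a_9=1, p_9 = 1*1941 + 1541 = 3482, q_9 = 1*296 + 235 = 531.
Check: 3482^2 - 43*531^2 = 12124324 - 12124323 = 1, so (x, y) = (3482, 531) solves the equation, and by the theorem it is the least positive solution.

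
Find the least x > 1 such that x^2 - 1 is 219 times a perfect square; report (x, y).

First expand sqrt(219) as a continued fraction. With x_i = (sqrt(219) + m_i)/d_i and (m_0, d_0) = (0, 1): a_0 = floor(sqrt(219)) = 14, since 14^2 = 196 <= 219 < 225 = 15^2.
Iterate m_{i+1} = d_i*a_i - m_i, d_{i+1} = (219 - m_{i+1}^2)/d_i, a_{i+1} = floor((a_0 + m_{i+1})/d_{i+1}):
  m_1 = 1*14 - 0 = 14, d_1 = (219 - 14^2)/1 = 23/1 = 23, a_1 = floor((14 + 14)/23) = 1.
  m_2 = 23*1 - 14 = 9, d_2 = (219 - 9^2)/23 = 138/23 = 6, a_2 = floor((14 + 9)/6) = 3.
  m_3 = 6*3 - 9 = 9, d_3 = (219 - 9^2)/6 = 138/6 = 23, a_3 = floor((14 + 9)/23) = 1.
  m_4 = 23*1 - 9 = 14, d_4 = (219 - 14^2)/23 = 23/23 = 1, a_4 = floor((14 + 14)/1) = 28.
  m_5 = 1*28 - 14 = 14, d_5 = (219 - 14^2)/1 = 23/1 = 23: (m_5, d_5) = (m_1, d_1) = (14, 23), so from here the quotients repeat a_1, ..., a_4; the period length is 4.
So sqrt(219) = [14; (1, 3, 1, 28)] with period length k = 4.
k is even, so the fundamental solution of x^2 - 219y^2 = 1 is (p_{k-1}, q_{k-1}) = (p_3, q_3); compute convergents through index 3.
Convergents (p_i = a_i*p_{i-1} + p_{i-2}, q_i = a_i*q_{i-1} + q_{i-2} with p_{-2}=0, p_{-1}=1, q_{-2}=1, q_{-1}=0):
  i=0: a_0=14, p_0 = 14*1 + 0 = 14, q_0 = 14*0 + 1 = 1.
  i=1: a_1=1, p_1 = 1*14 + 1 = 15, q_1 = 1*1 + 0 = 1.
  i=2: a_2=3, p_2 = 3*15 + 14 = 59, q_2 = 3*1 + 1 = 4.
  i=3: a_3=1, p_3 = 1*59 + 15 = 74, q_3 = 1*4 + 1 = 5.
Check: 74^2 - 219*5^2 = 5476 - 5475 = 1, so (x, y) = (74, 5) solves the equation, and by the theorem it is the least positive solution.

(x, y) = (74, 5)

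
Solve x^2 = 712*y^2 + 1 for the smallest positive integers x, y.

First expand sqrt(712) as a continued fraction. With x_i = (sqrt(712) + m_i)/d_i and (m_0, d_0) = (0, 1): a_0 = floor(sqrt(712)) = 26, since 26^2 = 676 <= 712 < 729 = 27^2.
Iterate m_{i+1} = d_i*a_i - m_i, d_{i+1} = (712 - m_{i+1}^2)/d_i, a_{i+1} = floor((a_0 + m_{i+1})/d_{i+1}):
  m_1 = 1*26 - 0 = 26, d_1 = (712 - 26^2)/1 = 36/1 = 36, a_1 = floor((26 + 26)/36) = 1.
  m_2 = 36*1 - 26 = 10, d_2 = (712 - 10^2)/36 = 612/36 = 17, a_2 = floor((26 + 10)/17) = 2.
  m_3 = 17*2 - 10 = 24, d_3 = (712 - 24^2)/17 = 136/17 = 8, a_3 = floor((26 + 24)/8) = 6.
  m_4 = 8*6 - 24 = 24, d_4 = (712 - 24^2)/8 = 136/8 = 17, a_4 = floor((26 + 24)/17) = 2.
  m_5 = 17*2 - 24 = 10, d_5 = (712 - 10^2)/17 = 612/17 = 36, a_5 = floor((26 + 10)/36) = 1.
  m_6 = 36*1 - 10 = 26, d_6 = (712 - 26^2)/36 = 36/36 = 1, a_6 = floor((26 + 26)/1) = 52.
  m_7 = 1*52 - 26 = 26, d_7 = (712 - 26^2)/1 = 36/1 = 36: (m_7, d_7) = (m_1, d_1) = (26, 36), so from here the quotients repeat a_1, ..., a_6; the period length is 6.
So sqrt(712) = [26; (1, 2, 6, 2, 1, 52)] with period length k = 6.
k is even, so the fundamental solution of x^2 - 712y^2 = 1 is (p_{k-1}, q_{k-1}) = (p_5, q_5); compute convergents through index 5.
Convergents (p_i = a_i*p_{i-1} + p_{i-2}, q_i = a_i*q_{i-1} + q_{i-2} with p_{-2}=0, p_{-1}=1, q_{-2}=1, q_{-1}=0):
  i=0: a_0=26, p_0 = 26*1 + 0 = 26, q_0 = 26*0 + 1 = 1.
  i=1: a_1=1, p_1 = 1*26 + 1 = 27, q_1 = 1*1 + 0 = 1.
  i=2: a_2=2, p_2 = 2*27 + 26 = 80, q_2 = 2*1 + 1 = 3.
  i=3: a_3=6, p_3 = 6*80 + 27 = 507, q_3 = 6*3 + 1 = 19.
  i=4: a_4=2, p_4 = 2*507 + 80 = 1094, q_4 = 2*19 + 3 = 41.
  i=5: a_5=1, p_5 = 1*1094 + 507 = 1601, q_5 = 1*41 + 19 = 60.
Check: 1601^2 - 712*60^2 = 2563201 - 2563200 = 1, so (x, y) = (1601, 60) solves the equation, and by the theorem it is the least positive solution.

(x, y) = (1601, 60)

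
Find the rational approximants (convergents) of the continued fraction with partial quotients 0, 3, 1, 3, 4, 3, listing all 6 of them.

Using the convergent recurrence p_i = a_i*p_{i-1} + p_{i-2}, q_i = a_i*q_{i-1} + q_{i-2} with p_{-2}=0, p_{-1}=1, q_{-2}=1, q_{-1}=0:
  i=0: a_0=0, p_0 = 0*1 + 0 = 0, q_0 = 0*0 + 1 = 1.
  i=1: a_1=3, p_1 = 3*0 + 1 = 1, q_1 = 3*1 + 0 = 3.
  i=2: a_2=1, p_2 = 1*1 + 0 = 1, q_2 = 1*3 + 1 = 4.
  i=3: a_3=3, p_3 = 3*1 + 1 = 4, q_3 = 3*4 + 3 = 15.
  i=4: a_4=4, p_4 = 4*4 + 1 = 17, q_4 = 4*15 + 4 = 64.
  i=5: a_5=3, p_5 = 3*17 + 4 = 55, q_5 = 3*64 + 15 = 207.

0/1, 1/3, 1/4, 4/15, 17/64, 55/207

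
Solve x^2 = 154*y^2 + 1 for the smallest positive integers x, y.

(x, y) = (21295, 1716)

First expand sqrt(154) as a continued fraction. With x_i = (sqrt(154) + m_i)/d_i and (m_0, d_0) = (0, 1): a_0 = floor(sqrt(154)) = 12, since 12^2 = 144 <= 154 < 169 = 13^2.
Iterate m_{i+1} = d_i*a_i - m_i, d_{i+1} = (154 - m_{i+1}^2)/d_i, a_{i+1} = floor((a_0 + m_{i+1})/d_{i+1}):
  m_1 = 1*12 - 0 = 12, d_1 = (154 - 12^2)/1 = 10/1 = 10, a_1 = floor((12 + 12)/10) = 2.
  m_2 = 10*2 - 12 = 8, d_2 = (154 - 8^2)/10 = 90/10 = 9, a_2 = floor((12 + 8)/9) = 2.
  m_3 = 9*2 - 8 = 10, d_3 = (154 - 10^2)/9 = 54/9 = 6, a_3 = floor((12 + 10)/6) = 3.
  m_4 = 6*3 - 10 = 8, d_4 = (154 - 8^2)/6 = 90/6 = 15, a_4 = floor((12 + 8)/15) = 1.
  m_5 = 15*1 - 8 = 7, d_5 = (154 - 7^2)/15 = 105/15 = 7, a_5 = floor((12 + 7)/7) = 2.
  m_6 = 7*2 - 7 = 7, d_6 = (154 - 7^2)/7 = 105/7 = 15, a_6 = floor((12 + 7)/15) = 1.
  m_7 = 15*1 - 7 = 8, d_7 = (154 - 8^2)/15 = 90/15 = 6, a_7 = floor((12 + 8)/6) = 3.
  m_8 = 6*3 - 8 = 10, d_8 = (154 - 10^2)/6 = 54/6 = 9, a_8 = floor((12 + 10)/9) = 2.
  m_9 = 9*2 - 10 = 8, d_9 = (154 - 8^2)/9 = 90/9 = 10, a_9 = floor((12 + 8)/10) = 2.
  m_10 = 10*2 - 8 = 12, d_10 = (154 - 12^2)/10 = 10/10 = 1, a_10 = floor((12 + 12)/1) = 24.
  m_11 = 1*24 - 12 = 12, d_11 = (154 - 12^2)/1 = 10/1 = 10: (m_11, d_11) = (m_1, d_1) = (12, 10), so from here the quotients repeat a_1, ..., a_10; the period length is 10.
So sqrt(154) = [12; (2, 2, 3, 1, 2, 1, 3, 2, 2, 24)] with period length k = 10.
k is even, so the fundamental solution of x^2 - 154y^2 = 1 is (p_{k-1}, q_{k-1}) = (p_9, q_9); compute convergents through index 9.
Convergents (p_i = a_i*p_{i-1} + p_{i-2}, q_i = a_i*q_{i-1} + q_{i-2} with p_{-2}=0, p_{-1}=1, q_{-2}=1, q_{-1}=0):
  i=0: a_0=12, p_0 = 12*1 + 0 = 12, q_0 = 12*0 + 1 = 1.
  i=1: a_1=2, p_1 = 2*12 + 1 = 25, q_1 = 2*1 + 0 = 2.
  i=2: a_2=2, p_2 = 2*25 + 12 = 62, q_2 = 2*2 + 1 = 5.
  i=3: a_3=3, p_3 = 3*62 + 25 = 211, q_3 = 3*5 + 2 = 17.
  i=4: a_4=1, p_4 = 1*211 + 62 = 273, q_4 = 1*17 + 5 = 22.
  i=5: a_5=2, p_5 = 2*273 + 211 = 757, q_5 = 2*22 + 17 = 61.
  i=6: a_6=1, p_6 = 1*757 + 273 = 1030, q_6 = 1*61 + 22 = 83.
  i=7: a_7=3, p_7 = 3*1030 + 757 = 3847, q_7 = 3*83 + 61 = 310.
  i=8: a_8=2, p_8 = 2*3847 + 1030 = 8724, q_8 = 2*310 + 83 = 703.
  i=9: a_9=2, p_9 = 2*8724 + 3847 = 21295, q_9 = 2*703 + 310 = 1716.
Check: 21295^2 - 154*1716^2 = 453477025 - 453477024 = 1, so (x, y) = (21295, 1716) solves the equation, and by the theorem it is the least positive solution.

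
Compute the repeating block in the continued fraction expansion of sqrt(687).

[26; (4, 1, 2, 1, 16, 1, 2, 1, 4, 52)]

Write x_i = (sqrt(687) + m_i)/d_i with (m_0, d_0) = (0, 1). a_0 = floor(sqrt(687)) = 26, since 26^2 = 676 <= 687 < 729 = 27^2.
Iterate m_{i+1} = d_i*a_i - m_i, d_{i+1} = (687 - m_{i+1}^2)/d_i, a_{i+1} = floor((a_0 + m_{i+1})/d_{i+1}):
  m_1 = 1*26 - 0 = 26, d_1 = (687 - 26^2)/1 = 11/1 = 11, a_1 = floor((26 + 26)/11) = 4.
  m_2 = 11*4 - 26 = 18, d_2 = (687 - 18^2)/11 = 363/11 = 33, a_2 = floor((26 + 18)/33) = 1.
  m_3 = 33*1 - 18 = 15, d_3 = (687 - 15^2)/33 = 462/33 = 14, a_3 = floor((26 + 15)/14) = 2.
  m_4 = 14*2 - 15 = 13, d_4 = (687 - 13^2)/14 = 518/14 = 37, a_4 = floor((26 + 13)/37) = 1.
  m_5 = 37*1 - 13 = 24, d_5 = (687 - 24^2)/37 = 111/37 = 3, a_5 = floor((26 + 24)/3) = 16.
  m_6 = 3*16 - 24 = 24, d_6 = (687 - 24^2)/3 = 111/3 = 37, a_6 = floor((26 + 24)/37) = 1.
  m_7 = 37*1 - 24 = 13, d_7 = (687 - 13^2)/37 = 518/37 = 14, a_7 = floor((26 + 13)/14) = 2.
  m_8 = 14*2 - 13 = 15, d_8 = (687 - 15^2)/14 = 462/14 = 33, a_8 = floor((26 + 15)/33) = 1.
  m_9 = 33*1 - 15 = 18, d_9 = (687 - 18^2)/33 = 363/33 = 11, a_9 = floor((26 + 18)/11) = 4.
  m_10 = 11*4 - 18 = 26, d_10 = (687 - 26^2)/11 = 11/11 = 1, a_10 = floor((26 + 26)/1) = 52.
  m_11 = 1*52 - 26 = 26, d_11 = (687 - 26^2)/1 = 11/1 = 11: (m_11, d_11) = (m_1, d_1) = (26, 11), so from here the quotients repeat a_1, ..., a_10; the period length is 10.
Hence the expansion of sqrt(687) is a_0 = 26 followed by the repeating block 4, 1, 2, 1, 16, 1, 2, 1, 4, 52 (period 10).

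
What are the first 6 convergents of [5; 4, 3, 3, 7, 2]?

Using the convergent recurrence p_i = a_i*p_{i-1} + p_{i-2}, q_i = a_i*q_{i-1} + q_{i-2} with p_{-2}=0, p_{-1}=1, q_{-2}=1, q_{-1}=0:
  i=0: a_0=5, p_0 = 5*1 + 0 = 5, q_0 = 5*0 + 1 = 1.
  i=1: a_1=4, p_1 = 4*5 + 1 = 21, q_1 = 4*1 + 0 = 4.
  i=2: a_2=3, p_2 = 3*21 + 5 = 68, q_2 = 3*4 + 1 = 13.
  i=3: a_3=3, p_3 = 3*68 + 21 = 225, q_3 = 3*13 + 4 = 43.
  i=4: a_4=7, p_4 = 7*225 + 68 = 1643, q_4 = 7*43 + 13 = 314.
  i=5: a_5=2, p_5 = 2*1643 + 225 = 3511, q_5 = 2*314 + 43 = 671.

5/1, 21/4, 68/13, 225/43, 1643/314, 3511/671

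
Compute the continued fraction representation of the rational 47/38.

Run the Euclidean algorithm on 47 and 38; the successive quotients are the partial quotients a_0, a_1, ... (each step inverts the fractional part left over by the previous one):
  47 = 1*38 + 9, so a_0 = 1.
  38 = 4*9 + 2, so a_1 = 4.
  9 = 4*2 + 1, so a_2 = 4.
  2 = 2*1 + 0, so a_3 = 2.
The remainder reaches 0 after 4 divisions, so the expansion has 4 partial quotients, read off in order.

[1; 4, 4, 2]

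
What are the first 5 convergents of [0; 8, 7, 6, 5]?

0/1, 1/8, 7/57, 43/350, 222/1807

Using the convergent recurrence p_i = a_i*p_{i-1} + p_{i-2}, q_i = a_i*q_{i-1} + q_{i-2} with p_{-2}=0, p_{-1}=1, q_{-2}=1, q_{-1}=0:
  i=0: a_0=0, p_0 = 0*1 + 0 = 0, q_0 = 0*0 + 1 = 1.
  i=1: a_1=8, p_1 = 8*0 + 1 = 1, q_1 = 8*1 + 0 = 8.
  i=2: a_2=7, p_2 = 7*1 + 0 = 7, q_2 = 7*8 + 1 = 57.
  i=3: a_3=6, p_3 = 6*7 + 1 = 43, q_3 = 6*57 + 8 = 350.
  i=4: a_4=5, p_4 = 5*43 + 7 = 222, q_4 = 5*350 + 57 = 1807.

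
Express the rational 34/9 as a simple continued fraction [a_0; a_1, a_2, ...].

[3; 1, 3, 2]

Run the Euclidean algorithm on 34 and 9; the successive quotients are the partial quotients a_0, a_1, ... (each step inverts the fractional part left over by the previous one):
  34 = 3*9 + 7, so a_0 = 3.
  9 = 1*7 + 2, so a_1 = 1.
  7 = 3*2 + 1, so a_2 = 3.
  2 = 2*1 + 0, so a_3 = 2.
The remainder reaches 0 after 4 divisions, so the expansion has 4 partial quotients, read off in order.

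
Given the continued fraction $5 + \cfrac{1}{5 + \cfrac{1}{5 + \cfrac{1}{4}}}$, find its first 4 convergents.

Using the convergent recurrence p_i = a_i*p_{i-1} + p_{i-2}, q_i = a_i*q_{i-1} + q_{i-2} with p_{-2}=0, p_{-1}=1, q_{-2}=1, q_{-1}=0:
  i=0: a_0=5, p_0 = 5*1 + 0 = 5, q_0 = 5*0 + 1 = 1.
  i=1: a_1=5, p_1 = 5*5 + 1 = 26, q_1 = 5*1 + 0 = 5.
  i=2: a_2=5, p_2 = 5*26 + 5 = 135, q_2 = 5*5 + 1 = 26.
  i=3: a_3=4, p_3 = 4*135 + 26 = 566, q_3 = 4*26 + 5 = 109.

5/1, 26/5, 135/26, 566/109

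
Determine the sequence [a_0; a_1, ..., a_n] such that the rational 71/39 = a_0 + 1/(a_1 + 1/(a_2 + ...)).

[1; 1, 4, 1, 1, 3]

Run the Euclidean algorithm on 71 and 39; the successive quotients are the partial quotients a_0, a_1, ... (each step inverts the fractional part left over by the previous one):
  71 = 1*39 + 32, so a_0 = 1.
  39 = 1*32 + 7, so a_1 = 1.
  32 = 4*7 + 4, so a_2 = 4.
  7 = 1*4 + 3, so a_3 = 1.
  4 = 1*3 + 1, so a_4 = 1.
  3 = 3*1 + 0, so a_5 = 3.
The remainder reaches 0 after 6 divisions, so the expansion has 6 partial quotients, read off in order.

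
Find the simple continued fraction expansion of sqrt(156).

[12; (2, 24)]

Write x_i = (sqrt(156) + m_i)/d_i with (m_0, d_0) = (0, 1). a_0 = floor(sqrt(156)) = 12, since 12^2 = 144 <= 156 < 169 = 13^2.
Iterate m_{i+1} = d_i*a_i - m_i, d_{i+1} = (156 - m_{i+1}^2)/d_i, a_{i+1} = floor((a_0 + m_{i+1})/d_{i+1}):
  m_1 = 1*12 - 0 = 12, d_1 = (156 - 12^2)/1 = 12/1 = 12, a_1 = floor((12 + 12)/12) = 2.
  m_2 = 12*2 - 12 = 12, d_2 = (156 - 12^2)/12 = 12/12 = 1, a_2 = floor((12 + 12)/1) = 24.
  m_3 = 1*24 - 12 = 12, d_3 = (156 - 12^2)/1 = 12/1 = 12: (m_3, d_3) = (m_1, d_1) = (12, 12), so from here the quotients repeat a_1, a_2; the period length is 2.
Hence the expansion of sqrt(156) is a_0 = 12 followed by the repeating block 2, 24 (period 2).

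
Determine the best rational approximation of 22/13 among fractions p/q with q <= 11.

Expand x = 22/13 as a continued fraction with the Euclidean algorithm:
  22 = 1*13 + 9, so a_0 = 1.
  13 = 1*9 + 4, so a_1 = 1.
  9 = 2*4 + 1, so a_2 = 2.
  4 = 4*1 + 0, so a_3 = 4.
so x = [1; 1, 2, 4].
Convergents (p_i = a_i*p_{i-1} + p_{i-2}, q_i = a_i*q_{i-1} + q_{i-2} with p_{-2}=0, p_{-1}=1, q_{-2}=1, q_{-1}=0), until the denominator exceeds 11:
  i=0: a_0=1, p_0 = 1*1 + 0 = 1, q_0 = 1*0 + 1 = 1.
  i=1: a_1=1, p_1 = 1*1 + 1 = 2, q_1 = 1*1 + 0 = 1.
  i=2: a_2=2, p_2 = 2*2 + 1 = 5, q_2 = 2*1 + 1 = 3.
  i=3: a_3=4, p_3 = 4*5 + 2 = 22, q_3 = 4*3 + 1 = 13.
q_3 = 13 > 11, so the last convergent with denominator <= 11 is p_2/q_2 = 5/3.
The closest fraction with denominator <= 11 is either p_2/q_2 or the intermediate fraction (k*p_2 + p_1)/(k*q_2 + q_1) with the largest k >= 1 whose denominator stays <= 11; these approach x as k grows, and every other convergent or intermediate fraction in range is farther away.
Largest k: floor((11 - q_1)/q_2) = floor((11 - 1)/3) = 3.
That gives (3*5 + 2)/(3*3 + 1) = 17/10.
Compare the errors: |x - 5/3| = |22*3 - 5*13|/(13*3) = 1/39, and |x - 17/10| = |22*10 - 17*13|/(13*10) = 1/130.
Cross-multiplying, 1*39 = 39 < 130 = 1*130, so 1/130 is smaller: the intermediate fraction 17/10 is closer to x than 5/3.

17/10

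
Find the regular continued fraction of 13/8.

Run the Euclidean algorithm on 13 and 8; the successive quotients are the partial quotients a_0, a_1, ... (each step inverts the fractional part left over by the previous one):
  13 = 1*8 + 5, so a_0 = 1.
  8 = 1*5 + 3, so a_1 = 1.
  5 = 1*3 + 2, so a_2 = 1.
  3 = 1*2 + 1, so a_3 = 1.
  2 = 2*1 + 0, so a_4 = 2.
The remainder reaches 0 after 5 divisions, so the expansion has 5 partial quotients, read off in order.

[1; 1, 1, 1, 2]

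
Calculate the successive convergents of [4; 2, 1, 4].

Using the convergent recurrence p_i = a_i*p_{i-1} + p_{i-2}, q_i = a_i*q_{i-1} + q_{i-2} with p_{-2}=0, p_{-1}=1, q_{-2}=1, q_{-1}=0:
  i=0: a_0=4, p_0 = 4*1 + 0 = 4, q_0 = 4*0 + 1 = 1.
  i=1: a_1=2, p_1 = 2*4 + 1 = 9, q_1 = 2*1 + 0 = 2.
  i=2: a_2=1, p_2 = 1*9 + 4 = 13, q_2 = 1*2 + 1 = 3.
  i=3: a_3=4, p_3 = 4*13 + 9 = 61, q_3 = 4*3 + 2 = 14.

4/1, 9/2, 13/3, 61/14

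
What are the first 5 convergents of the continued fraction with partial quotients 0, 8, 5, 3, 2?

Using the convergent recurrence p_i = a_i*p_{i-1} + p_{i-2}, q_i = a_i*q_{i-1} + q_{i-2} with p_{-2}=0, p_{-1}=1, q_{-2}=1, q_{-1}=0:
  i=0: a_0=0, p_0 = 0*1 + 0 = 0, q_0 = 0*0 + 1 = 1.
  i=1: a_1=8, p_1 = 8*0 + 1 = 1, q_1 = 8*1 + 0 = 8.
  i=2: a_2=5, p_2 = 5*1 + 0 = 5, q_2 = 5*8 + 1 = 41.
  i=3: a_3=3, p_3 = 3*5 + 1 = 16, q_3 = 3*41 + 8 = 131.
  i=4: a_4=2, p_4 = 2*16 + 5 = 37, q_4 = 2*131 + 41 = 303.

0/1, 1/8, 5/41, 16/131, 37/303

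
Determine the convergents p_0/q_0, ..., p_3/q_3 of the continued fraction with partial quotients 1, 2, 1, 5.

Using the convergent recurrence p_i = a_i*p_{i-1} + p_{i-2}, q_i = a_i*q_{i-1} + q_{i-2} with p_{-2}=0, p_{-1}=1, q_{-2}=1, q_{-1}=0:
  i=0: a_0=1, p_0 = 1*1 + 0 = 1, q_0 = 1*0 + 1 = 1.
  i=1: a_1=2, p_1 = 2*1 + 1 = 3, q_1 = 2*1 + 0 = 2.
  i=2: a_2=1, p_2 = 1*3 + 1 = 4, q_2 = 1*2 + 1 = 3.
  i=3: a_3=5, p_3 = 5*4 + 3 = 23, q_3 = 5*3 + 2 = 17.

1/1, 3/2, 4/3, 23/17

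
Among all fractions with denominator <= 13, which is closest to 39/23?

22/13

Expand x = 39/23 as a continued fraction with the Euclidean algorithm:
  39 = 1*23 + 16, so a_0 = 1.
  23 = 1*16 + 7, so a_1 = 1.
  16 = 2*7 + 2, so a_2 = 2.
  7 = 3*2 + 1, so a_3 = 3.
  2 = 2*1 + 0, so a_4 = 2.
so x = [1; 1, 2, 3, 2].
Convergents (p_i = a_i*p_{i-1} + p_{i-2}, q_i = a_i*q_{i-1} + q_{i-2} with p_{-2}=0, p_{-1}=1, q_{-2}=1, q_{-1}=0), until the denominator exceeds 13:
  i=0: a_0=1, p_0 = 1*1 + 0 = 1, q_0 = 1*0 + 1 = 1.
  i=1: a_1=1, p_1 = 1*1 + 1 = 2, q_1 = 1*1 + 0 = 1.
  i=2: a_2=2, p_2 = 2*2 + 1 = 5, q_2 = 2*1 + 1 = 3.
  i=3: a_3=3, p_3 = 3*5 + 2 = 17, q_3 = 3*3 + 1 = 10.
  i=4: a_4=2, p_4 = 2*17 + 5 = 39, q_4 = 2*10 + 3 = 23.
q_4 = 23 > 13, so the last convergent with denominator <= 13 is p_3/q_3 = 17/10.
The closest fraction with denominator <= 13 is either p_3/q_3 or the intermediate fraction (k*p_3 + p_2)/(k*q_3 + q_2) with the largest k >= 1 whose denominator stays <= 13; these approach x as k grows, and every other convergent or intermediate fraction in range is farther away.
Largest k: floor((13 - q_2)/q_3) = floor((13 - 3)/10) = 1.
That gives (1*17 + 5)/(1*10 + 3) = 22/13.
Compare the errors: |x - 17/10| = |39*10 - 17*23|/(23*10) = 1/230, and |x - 22/13| = |39*13 - 22*23|/(23*13) = 1/299.
Cross-multiplying, 1*230 = 230 < 299 = 1*299, so 1/299 is smaller: the intermediate fraction 22/13 is closer to x than 17/10.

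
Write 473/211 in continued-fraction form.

Run the Euclidean algorithm on 473 and 211; the successive quotients are the partial quotients a_0, a_1, ... (each step inverts the fractional part left over by the previous one):
  473 = 2*211 + 51, so a_0 = 2.
  211 = 4*51 + 7, so a_1 = 4.
  51 = 7*7 + 2, so a_2 = 7.
  7 = 3*2 + 1, so a_3 = 3.
  2 = 2*1 + 0, so a_4 = 2.
The remainder reaches 0 after 5 divisions, so the expansion has 5 partial quotients, read off in order.

[2; 4, 7, 3, 2]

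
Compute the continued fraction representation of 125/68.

Run the Euclidean algorithm on 125 and 68; the successive quotients are the partial quotients a_0, a_1, ... (each step inverts the fractional part left over by the previous one):
  125 = 1*68 + 57, so a_0 = 1.
  68 = 1*57 + 11, so a_1 = 1.
  57 = 5*11 + 2, so a_2 = 5.
  11 = 5*2 + 1, so a_3 = 5.
  2 = 2*1 + 0, so a_4 = 2.
The remainder reaches 0 after 5 divisions, so the expansion has 5 partial quotients, read off in order.

[1; 1, 5, 5, 2]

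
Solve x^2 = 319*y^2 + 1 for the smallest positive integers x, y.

(x, y) = (12901780, 722361)

First expand sqrt(319) as a continued fraction. With x_i = (sqrt(319) + m_i)/d_i and (m_0, d_0) = (0, 1): a_0 = floor(sqrt(319)) = 17, since 17^2 = 289 <= 319 < 324 = 18^2.
Iterate m_{i+1} = d_i*a_i - m_i, d_{i+1} = (319 - m_{i+1}^2)/d_i, a_{i+1} = floor((a_0 + m_{i+1})/d_{i+1}):
  m_1 = 1*17 - 0 = 17, d_1 = (319 - 17^2)/1 = 30/1 = 30, a_1 = floor((17 + 17)/30) = 1.
  m_2 = 30*1 - 17 = 13, d_2 = (319 - 13^2)/30 = 150/30 = 5, a_2 = floor((17 + 13)/5) = 6.
  m_3 = 5*6 - 13 = 17, d_3 = (319 - 17^2)/5 = 30/5 = 6, a_3 = floor((17 + 17)/6) = 5.
  m_4 = 6*5 - 17 = 13, d_4 = (319 - 13^2)/6 = 150/6 = 25, a_4 = floor((17 + 13)/25) = 1.
  m_5 = 25*1 - 13 = 12, d_5 = (319 - 12^2)/25 = 175/25 = 7, a_5 = floor((17 + 12)/7) = 4.
  m_6 = 7*4 - 12 = 16, d_6 = (319 - 16^2)/7 = 63/7 = 9, a_6 = floor((17 + 16)/9) = 3.
  m_7 = 9*3 - 16 = 11, d_7 = (319 - 11^2)/9 = 198/9 = 22, a_7 = floor((17 + 11)/22) = 1.
  m_8 = 22*1 - 11 = 11, d_8 = (319 - 11^2)/22 = 198/22 = 9, a_8 = floor((17 + 11)/9) = 3.
  m_9 = 9*3 - 11 = 16, d_9 = (319 - 16^2)/9 = 63/9 = 7, a_9 = floor((17 + 16)/7) = 4.
  m_10 = 7*4 - 16 = 12, d_10 = (319 - 12^2)/7 = 175/7 = 25, a_10 = floor((17 + 12)/25) = 1.
  m_11 = 25*1 - 12 = 13, d_11 = (319 - 13^2)/25 = 150/25 = 6, a_11 = floor((17 + 13)/6) = 5.
  m_12 = 6*5 - 13 = 17, d_12 = (319 - 17^2)/6 = 30/6 = 5, a_12 = floor((17 + 17)/5) = 6.
  m_13 = 5*6 - 17 = 13, d_13 = (319 - 13^2)/5 = 150/5 = 30, a_13 = floor((17 + 13)/30) = 1.
  m_14 = 30*1 - 13 = 17, d_14 = (319 - 17^2)/30 = 30/30 = 1, a_14 = floor((17 + 17)/1) = 34.
  m_15 = 1*34 - 17 = 17, d_15 = (319 - 17^2)/1 = 30/1 = 30: (m_15, d_15) = (m_1, d_1) = (17, 30), so from here the quotients repeat a_1, ..., a_14; the period length is 14.
So sqrt(319) = [17; (1, 6, 5, 1, 4, 3, 1, 3, 4, 1, 5, 6, 1, 34)] with period length k = 14.
k is even, so the fundamental solution of x^2 - 319y^2 = 1 is (p_{k-1}, q_{k-1}) = (p_13, q_13); compute convergents through index 13.
Convergents (p_i = a_i*p_{i-1} + p_{i-2}, q_i = a_i*q_{i-1} + q_{i-2} with p_{-2}=0, p_{-1}=1, q_{-2}=1, q_{-1}=0):
  i=0: a_0=17, p_0 = 17*1 + 0 = 17, q_0 = 17*0 + 1 = 1.
  i=1: a_1=1, p_1 = 1*17 + 1 = 18, q_1 = 1*1 + 0 = 1.
  i=2: a_2=6, p_2 = 6*18 + 17 = 125, q_2 = 6*1 + 1 = 7.
  i=3: a_3=5, p_3 = 5*125 + 18 = 643, q_3 = 5*7 + 1 = 36.
  i=4: a_4=1, p_4 = 1*643 + 125 = 768, q_4 = 1*36 + 7 = 43.
  i=5: a_5=4, p_5 = 4*768 + 643 = 3715, q_5 = 4*43 + 36 = 208.
  i=6: a_6=3, p_6 = 3*3715 + 768 = 11913, q_6 = 3*208 + 43 = 667.
  i=7: a_7=1, p_7 = 1*11913 + 3715 = 15628, q_7 = 1*667 + 208 = 875.
  i=8: a_8=3, p_8 = 3*15628 + 11913 = 58797, q_8 = 3*875 + 667 = 3292.
  i=9: a_9=4, p_9 = 4*58797 + 15628 = 250816, q_9 = 4*3292 + 875 = 14043.
  i=10: a_10=1, p_10 = 1*250816 + 58797 = 309613, q_10 = 1*14043 + 3292 = 17335.
  i=11: a_11=5, p_11 = 5*309613 + 250816 = 1798881, q_11 = 5*17335 + 14043 = 100718.
  i=12: a_12=6, p_12 = 6*1798881 + 309613 = 11102899, q_12 = 6*100718 + 17335 = 621643.
  i=13: a_13=1, p_13 = 1*11102899 + 1798881 = 12901780, q_13 = 1*621643 + 100718 = 722361.
Check: 12901780^2 - 319*722361^2 = 166455927168400 - 166455927168399 = 1, so (x, y) = (12901780, 722361) solves the equation, and by the theorem it is the least positive solution.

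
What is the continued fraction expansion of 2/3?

Run the Euclidean algorithm on 2 and 3; the successive quotients are the partial quotients a_0, a_1, ... (each step inverts the fractional part left over by the previous one):
  2 = 0*3 + 2, so a_0 = 0.
  3 = 1*2 + 1, so a_1 = 1.
  2 = 2*1 + 0, so a_2 = 2.
The remainder reaches 0 after 3 divisions, so the expansion has 3 partial quotients, read off in order.

[0; 1, 2]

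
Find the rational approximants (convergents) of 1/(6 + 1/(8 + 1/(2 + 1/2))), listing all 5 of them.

Using the convergent recurrence p_i = a_i*p_{i-1} + p_{i-2}, q_i = a_i*q_{i-1} + q_{i-2} with p_{-2}=0, p_{-1}=1, q_{-2}=1, q_{-1}=0:
  i=0: a_0=0, p_0 = 0*1 + 0 = 0, q_0 = 0*0 + 1 = 1.
  i=1: a_1=6, p_1 = 6*0 + 1 = 1, q_1 = 6*1 + 0 = 6.
  i=2: a_2=8, p_2 = 8*1 + 0 = 8, q_2 = 8*6 + 1 = 49.
  i=3: a_3=2, p_3 = 2*8 + 1 = 17, q_3 = 2*49 + 6 = 104.
  i=4: a_4=2, p_4 = 2*17 + 8 = 42, q_4 = 2*104 + 49 = 257.

0/1, 1/6, 8/49, 17/104, 42/257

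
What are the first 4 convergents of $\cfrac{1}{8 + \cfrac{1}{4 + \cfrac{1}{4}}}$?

Using the convergent recurrence p_i = a_i*p_{i-1} + p_{i-2}, q_i = a_i*q_{i-1} + q_{i-2} with p_{-2}=0, p_{-1}=1, q_{-2}=1, q_{-1}=0:
  i=0: a_0=0, p_0 = 0*1 + 0 = 0, q_0 = 0*0 + 1 = 1.
  i=1: a_1=8, p_1 = 8*0 + 1 = 1, q_1 = 8*1 + 0 = 8.
  i=2: a_2=4, p_2 = 4*1 + 0 = 4, q_2 = 4*8 + 1 = 33.
  i=3: a_3=4, p_3 = 4*4 + 1 = 17, q_3 = 4*33 + 8 = 140.

0/1, 1/8, 4/33, 17/140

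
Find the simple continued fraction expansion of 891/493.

Run the Euclidean algorithm on 891 and 493; the successive quotients are the partial quotients a_0, a_1, ... (each step inverts the fractional part left over by the previous one):
  891 = 1*493 + 398, so a_0 = 1.
  493 = 1*398 + 95, so a_1 = 1.
  398 = 4*95 + 18, so a_2 = 4.
  95 = 5*18 + 5, so a_3 = 5.
  18 = 3*5 + 3, so a_4 = 3.
  5 = 1*3 + 2, so a_5 = 1.
  3 = 1*2 + 1, so a_6 = 1.
  2 = 2*1 + 0, so a_7 = 2.
The remainder reaches 0 after 8 divisions, so the expansion has 8 partial quotients, read off in order.

[1; 1, 4, 5, 3, 1, 1, 2]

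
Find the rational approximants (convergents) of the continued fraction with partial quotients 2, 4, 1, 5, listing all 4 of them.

Using the convergent recurrence p_i = a_i*p_{i-1} + p_{i-2}, q_i = a_i*q_{i-1} + q_{i-2} with p_{-2}=0, p_{-1}=1, q_{-2}=1, q_{-1}=0:
  i=0: a_0=2, p_0 = 2*1 + 0 = 2, q_0 = 2*0 + 1 = 1.
  i=1: a_1=4, p_1 = 4*2 + 1 = 9, q_1 = 4*1 + 0 = 4.
  i=2: a_2=1, p_2 = 1*9 + 2 = 11, q_2 = 1*4 + 1 = 5.
  i=3: a_3=5, p_3 = 5*11 + 9 = 64, q_3 = 5*5 + 4 = 29.

2/1, 9/4, 11/5, 64/29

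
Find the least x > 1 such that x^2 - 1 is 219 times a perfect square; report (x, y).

(x, y) = (74, 5)

First expand sqrt(219) as a continued fraction. With x_i = (sqrt(219) + m_i)/d_i and (m_0, d_0) = (0, 1): a_0 = floor(sqrt(219)) = 14, since 14^2 = 196 <= 219 < 225 = 15^2.
Iterate m_{i+1} = d_i*a_i - m_i, d_{i+1} = (219 - m_{i+1}^2)/d_i, a_{i+1} = floor((a_0 + m_{i+1})/d_{i+1}):
  m_1 = 1*14 - 0 = 14, d_1 = (219 - 14^2)/1 = 23/1 = 23, a_1 = floor((14 + 14)/23) = 1.
  m_2 = 23*1 - 14 = 9, d_2 = (219 - 9^2)/23 = 138/23 = 6, a_2 = floor((14 + 9)/6) = 3.
  m_3 = 6*3 - 9 = 9, d_3 = (219 - 9^2)/6 = 138/6 = 23, a_3 = floor((14 + 9)/23) = 1.
  m_4 = 23*1 - 9 = 14, d_4 = (219 - 14^2)/23 = 23/23 = 1, a_4 = floor((14 + 14)/1) = 28.
  m_5 = 1*28 - 14 = 14, d_5 = (219 - 14^2)/1 = 23/1 = 23: (m_5, d_5) = (m_1, d_1) = (14, 23), so from here the quotients repeat a_1, ..., a_4; the period length is 4.
So sqrt(219) = [14; (1, 3, 1, 28)] with period length k = 4.
k is even, so the fundamental solution of x^2 - 219y^2 = 1 is (p_{k-1}, q_{k-1}) = (p_3, q_3); compute convergents through index 3.
Convergents (p_i = a_i*p_{i-1} + p_{i-2}, q_i = a_i*q_{i-1} + q_{i-2} with p_{-2}=0, p_{-1}=1, q_{-2}=1, q_{-1}=0):
  i=0: a_0=14, p_0 = 14*1 + 0 = 14, q_0 = 14*0 + 1 = 1.
  i=1: a_1=1, p_1 = 1*14 + 1 = 15, q_1 = 1*1 + 0 = 1.
  i=2: a_2=3, p_2 = 3*15 + 14 = 59, q_2 = 3*1 + 1 = 4.
  i=3: a_3=1, p_3 = 1*59 + 15 = 74, q_3 = 1*4 + 1 = 5.
Check: 74^2 - 219*5^2 = 5476 - 5475 = 1, so (x, y) = (74, 5) solves the equation, and by the theorem it is the least positive solution.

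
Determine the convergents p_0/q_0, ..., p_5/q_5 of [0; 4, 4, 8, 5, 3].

0/1, 1/4, 4/17, 33/140, 169/717, 540/2291

Using the convergent recurrence p_i = a_i*p_{i-1} + p_{i-2}, q_i = a_i*q_{i-1} + q_{i-2} with p_{-2}=0, p_{-1}=1, q_{-2}=1, q_{-1}=0:
  i=0: a_0=0, p_0 = 0*1 + 0 = 0, q_0 = 0*0 + 1 = 1.
  i=1: a_1=4, p_1 = 4*0 + 1 = 1, q_1 = 4*1 + 0 = 4.
  i=2: a_2=4, p_2 = 4*1 + 0 = 4, q_2 = 4*4 + 1 = 17.
  i=3: a_3=8, p_3 = 8*4 + 1 = 33, q_3 = 8*17 + 4 = 140.
  i=4: a_4=5, p_4 = 5*33 + 4 = 169, q_4 = 5*140 + 17 = 717.
  i=5: a_5=3, p_5 = 3*169 + 33 = 540, q_5 = 3*717 + 140 = 2291.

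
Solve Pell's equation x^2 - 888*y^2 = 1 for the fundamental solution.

First expand sqrt(888) as a continued fraction. With x_i = (sqrt(888) + m_i)/d_i and (m_0, d_0) = (0, 1): a_0 = floor(sqrt(888)) = 29, since 29^2 = 841 <= 888 < 900 = 30^2.
Iterate m_{i+1} = d_i*a_i - m_i, d_{i+1} = (888 - m_{i+1}^2)/d_i, a_{i+1} = floor((a_0 + m_{i+1})/d_{i+1}):
  m_1 = 1*29 - 0 = 29, d_1 = (888 - 29^2)/1 = 47/1 = 47, a_1 = floor((29 + 29)/47) = 1.
  m_2 = 47*1 - 29 = 18, d_2 = (888 - 18^2)/47 = 564/47 = 12, a_2 = floor((29 + 18)/12) = 3.
  m_3 = 12*3 - 18 = 18, d_3 = (888 - 18^2)/12 = 564/12 = 47, a_3 = floor((29 + 18)/47) = 1.
  m_4 = 47*1 - 18 = 29, d_4 = (888 - 29^2)/47 = 47/47 = 1, a_4 = floor((29 + 29)/1) = 58.
  m_5 = 1*58 - 29 = 29, d_5 = (888 - 29^2)/1 = 47/1 = 47: (m_5, d_5) = (m_1, d_1) = (29, 47), so from here the quotients repeat a_1, ..., a_4; the period length is 4.
So sqrt(888) = [29; (1, 3, 1, 58)] with period length k = 4.
k is even, so the fundamental solution of x^2 - 888y^2 = 1 is (p_{k-1}, q_{k-1}) = (p_3, q_3); compute convergents through index 3.
Convergents (p_i = a_i*p_{i-1} + p_{i-2}, q_i = a_i*q_{i-1} + q_{i-2} with p_{-2}=0, p_{-1}=1, q_{-2}=1, q_{-1}=0):
  i=0: a_0=29, p_0 = 29*1 + 0 = 29, q_0 = 29*0 + 1 = 1.
  i=1: a_1=1, p_1 = 1*29 + 1 = 30, q_1 = 1*1 + 0 = 1.
  i=2: a_2=3, p_2 = 3*30 + 29 = 119, q_2 = 3*1 + 1 = 4.
  i=3: a_3=1, p_3 = 1*119 + 30 = 149, q_3 = 1*4 + 1 = 5.
Check: 149^2 - 888*5^2 = 22201 - 22200 = 1, so (x, y) = (149, 5) solves the equation, and by the theorem it is the least positive solution.

(x, y) = (149, 5)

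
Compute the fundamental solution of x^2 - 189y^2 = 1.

First expand sqrt(189) as a continued fraction. With x_i = (sqrt(189) + m_i)/d_i and (m_0, d_0) = (0, 1): a_0 = floor(sqrt(189)) = 13, since 13^2 = 169 <= 189 < 196 = 14^2.
Iterate m_{i+1} = d_i*a_i - m_i, d_{i+1} = (189 - m_{i+1}^2)/d_i, a_{i+1} = floor((a_0 + m_{i+1})/d_{i+1}):
  m_1 = 1*13 - 0 = 13, d_1 = (189 - 13^2)/1 = 20/1 = 20, a_1 = floor((13 + 13)/20) = 1.
  m_2 = 20*1 - 13 = 7, d_2 = (189 - 7^2)/20 = 140/20 = 7, a_2 = floor((13 + 7)/7) = 2.
  m_3 = 7*2 - 7 = 7, d_3 = (189 - 7^2)/7 = 140/7 = 20, a_3 = floor((13 + 7)/20) = 1.
  m_4 = 20*1 - 7 = 13, d_4 = (189 - 13^2)/20 = 20/20 = 1, a_4 = floor((13 + 13)/1) = 26.
  m_5 = 1*26 - 13 = 13, d_5 = (189 - 13^2)/1 = 20/1 = 20: (m_5, d_5) = (m_1, d_1) = (13, 20), so from here the quotients repeat a_1, ..., a_4; the period length is 4.
So sqrt(189) = [13; (1, 2, 1, 26)] with period length k = 4.
k is even, so the fundamental solution of x^2 - 189y^2 = 1 is (p_{k-1}, q_{k-1}) = (p_3, q_3); compute convergents through index 3.
Convergents (p_i = a_i*p_{i-1} + p_{i-2}, q_i = a_i*q_{i-1} + q_{i-2} with p_{-2}=0, p_{-1}=1, q_{-2}=1, q_{-1}=0):
  i=0: a_0=13, p_0 = 13*1 + 0 = 13, q_0 = 13*0 + 1 = 1.
  i=1: a_1=1, p_1 = 1*13 + 1 = 14, q_1 = 1*1 + 0 = 1.
  i=2: a_2=2, p_2 = 2*14 + 13 = 41, q_2 = 2*1 + 1 = 3.
  i=3: a_3=1, p_3 = 1*41 + 14 = 55, q_3 = 1*3 + 1 = 4.
Check: 55^2 - 189*4^2 = 3025 - 3024 = 1, so (x, y) = (55, 4) solves the equation, and by the theorem it is the least positive solution.

(x, y) = (55, 4)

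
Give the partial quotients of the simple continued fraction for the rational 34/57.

[0; 1, 1, 2, 11]

Run the Euclidean algorithm on 34 and 57; the successive quotients are the partial quotients a_0, a_1, ... (each step inverts the fractional part left over by the previous one):
  34 = 0*57 + 34, so a_0 = 0.
  57 = 1*34 + 23, so a_1 = 1.
  34 = 1*23 + 11, so a_2 = 1.
  23 = 2*11 + 1, so a_3 = 2.
  11 = 11*1 + 0, so a_4 = 11.
The remainder reaches 0 after 5 divisions, so the expansion has 5 partial quotients, read off in order.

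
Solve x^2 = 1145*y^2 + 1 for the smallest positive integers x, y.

(x, y) = (3135009, 92648)

First expand sqrt(1145) as a continued fraction. With x_i = (sqrt(1145) + m_i)/d_i and (m_0, d_0) = (0, 1): a_0 = floor(sqrt(1145)) = 33, since 33^2 = 1089 <= 1145 < 1156 = 34^2.
Iterate m_{i+1} = d_i*a_i - m_i, d_{i+1} = (1145 - m_{i+1}^2)/d_i, a_{i+1} = floor((a_0 + m_{i+1})/d_{i+1}):
  m_1 = 1*33 - 0 = 33, d_1 = (1145 - 33^2)/1 = 56/1 = 56, a_1 = floor((33 + 33)/56) = 1.
  m_2 = 56*1 - 33 = 23, d_2 = (1145 - 23^2)/56 = 616/56 = 11, a_2 = floor((33 + 23)/11) = 5.
  m_3 = 11*5 - 23 = 32, d_3 = (1145 - 32^2)/11 = 121/11 = 11, a_3 = floor((33 + 32)/11) = 5.
  m_4 = 11*5 - 32 = 23, d_4 = (1145 - 23^2)/11 = 616/11 = 56, a_4 = floor((33 + 23)/56) = 1.
  m_5 = 56*1 - 23 = 33, d_5 = (1145 - 33^2)/56 = 56/56 = 1, a_5 = floor((33 + 33)/1) = 66.
  m_6 = 1*66 - 33 = 33, d_6 = (1145 - 33^2)/1 = 56/1 = 56: (m_6, d_6) = (m_1, d_1) = (33, 56), so from here the quotients repeat a_1, ..., a_5; the period length is 5.
So sqrt(1145) = [33; (1, 5, 5, 1, 66)] with period length k = 5.
k is odd, so (p_{k-1}, q_{k-1}) only solves x^2 - 1145y^2 = -1 and the fundamental solution of x^2 - 1145y^2 = 1 is (p_{2k-1}, q_{2k-1}) = (p_9, q_9); compute convergents through index 9, running through the period twice.
Convergents (p_i = a_i*p_{i-1} + p_{i-2}, q_i = a_i*q_{i-1} + q_{i-2} with p_{-2}=0, p_{-1}=1, q_{-2}=1, q_{-1}=0):
  i=0: a_0=33, p_0 = 33*1 + 0 = 33, q_0 = 33*0 + 1 = 1.
  i=1: a_1=1, p_1 = 1*33 + 1 = 34, q_1 = 1*1 + 0 = 1.
  i=2: a_2=5, p_2 = 5*34 + 33 = 203, q_2 = 5*1 + 1 = 6.
  i=3: a_3=5, p_3 = 5*203 + 34 = 1049, q_3 = 5*6 + 1 = 31.
  i=4: a_4=1, p_4 = 1*1049 + 203 = 1252, q_4 = 1*31 + 6 = 37.
  i=5: a_5=66, p_5 = 66*1252 + 1049 = 83681, q_5 = 66*37 + 31 = 2473.
  i=6: a_6=1, p_6 = 1*83681 + 1252 = 84933, q_6 = 1*2473 + 37 = 2510.
  i=7: a_7=5, p_7 = 5*84933 + 83681 = 508346, q_7 = 5*2510 + 2473 = 15023.
  i=8: a_8=5, p_8 = 5*508346 + 84933 = 2626663, q_8 = 5*15023 + 2510 = 77625.
  i=9: a_9=1, p_9 = 1*2626663 + 508346 = 3135009, q_9 = 1*77625 + 15023 = 92648.
Indeed p_4^2 - 1145*q_4^2 = 1567504 - 1567505 = -1, not +1.
Check: 3135009^2 - 1145*92648^2 = 9828281430081 - 9828281430080 = 1, so (x, y) = (3135009, 92648) solves the equation, and by the theorem it is the least positive solution.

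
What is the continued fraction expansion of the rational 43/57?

Run the Euclidean algorithm on 43 and 57; the successive quotients are the partial quotients a_0, a_1, ... (each step inverts the fractional part left over by the previous one):
  43 = 0*57 + 43, so a_0 = 0.
  57 = 1*43 + 14, so a_1 = 1.
  43 = 3*14 + 1, so a_2 = 3.
  14 = 14*1 + 0, so a_3 = 14.
The remainder reaches 0 after 4 divisions, so the expansion has 4 partial quotients, read off in order.

[0; 1, 3, 14]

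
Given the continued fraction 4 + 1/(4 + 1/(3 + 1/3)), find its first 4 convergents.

4/1, 17/4, 55/13, 182/43

Using the convergent recurrence p_i = a_i*p_{i-1} + p_{i-2}, q_i = a_i*q_{i-1} + q_{i-2} with p_{-2}=0, p_{-1}=1, q_{-2}=1, q_{-1}=0:
  i=0: a_0=4, p_0 = 4*1 + 0 = 4, q_0 = 4*0 + 1 = 1.
  i=1: a_1=4, p_1 = 4*4 + 1 = 17, q_1 = 4*1 + 0 = 4.
  i=2: a_2=3, p_2 = 3*17 + 4 = 55, q_2 = 3*4 + 1 = 13.
  i=3: a_3=3, p_3 = 3*55 + 17 = 182, q_3 = 3*13 + 4 = 43.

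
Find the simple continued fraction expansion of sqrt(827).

[28; (1, 3, 7, 1, 27, 1, 7, 3, 1, 56)]

Write x_i = (sqrt(827) + m_i)/d_i with (m_0, d_0) = (0, 1). a_0 = floor(sqrt(827)) = 28, since 28^2 = 784 <= 827 < 841 = 29^2.
Iterate m_{i+1} = d_i*a_i - m_i, d_{i+1} = (827 - m_{i+1}^2)/d_i, a_{i+1} = floor((a_0 + m_{i+1})/d_{i+1}):
  m_1 = 1*28 - 0 = 28, d_1 = (827 - 28^2)/1 = 43/1 = 43, a_1 = floor((28 + 28)/43) = 1.
  m_2 = 43*1 - 28 = 15, d_2 = (827 - 15^2)/43 = 602/43 = 14, a_2 = floor((28 + 15)/14) = 3.
  m_3 = 14*3 - 15 = 27, d_3 = (827 - 27^2)/14 = 98/14 = 7, a_3 = floor((28 + 27)/7) = 7.
  m_4 = 7*7 - 27 = 22, d_4 = (827 - 22^2)/7 = 343/7 = 49, a_4 = floor((28 + 22)/49) = 1.
  m_5 = 49*1 - 22 = 27, d_5 = (827 - 27^2)/49 = 98/49 = 2, a_5 = floor((28 + 27)/2) = 27.
  m_6 = 2*27 - 27 = 27, d_6 = (827 - 27^2)/2 = 98/2 = 49, a_6 = floor((28 + 27)/49) = 1.
  m_7 = 49*1 - 27 = 22, d_7 = (827 - 22^2)/49 = 343/49 = 7, a_7 = floor((28 + 22)/7) = 7.
  m_8 = 7*7 - 22 = 27, d_8 = (827 - 27^2)/7 = 98/7 = 14, a_8 = floor((28 + 27)/14) = 3.
  m_9 = 14*3 - 27 = 15, d_9 = (827 - 15^2)/14 = 602/14 = 43, a_9 = floor((28 + 15)/43) = 1.
  m_10 = 43*1 - 15 = 28, d_10 = (827 - 28^2)/43 = 43/43 = 1, a_10 = floor((28 + 28)/1) = 56.
  m_11 = 1*56 - 28 = 28, d_11 = (827 - 28^2)/1 = 43/1 = 43: (m_11, d_11) = (m_1, d_1) = (28, 43), so from here the quotients repeat a_1, ..., a_10; the period length is 10.
Hence the expansion of sqrt(827) is a_0 = 28 followed by the repeating block 1, 3, 7, 1, 27, 1, 7, 3, 1, 56 (period 10).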